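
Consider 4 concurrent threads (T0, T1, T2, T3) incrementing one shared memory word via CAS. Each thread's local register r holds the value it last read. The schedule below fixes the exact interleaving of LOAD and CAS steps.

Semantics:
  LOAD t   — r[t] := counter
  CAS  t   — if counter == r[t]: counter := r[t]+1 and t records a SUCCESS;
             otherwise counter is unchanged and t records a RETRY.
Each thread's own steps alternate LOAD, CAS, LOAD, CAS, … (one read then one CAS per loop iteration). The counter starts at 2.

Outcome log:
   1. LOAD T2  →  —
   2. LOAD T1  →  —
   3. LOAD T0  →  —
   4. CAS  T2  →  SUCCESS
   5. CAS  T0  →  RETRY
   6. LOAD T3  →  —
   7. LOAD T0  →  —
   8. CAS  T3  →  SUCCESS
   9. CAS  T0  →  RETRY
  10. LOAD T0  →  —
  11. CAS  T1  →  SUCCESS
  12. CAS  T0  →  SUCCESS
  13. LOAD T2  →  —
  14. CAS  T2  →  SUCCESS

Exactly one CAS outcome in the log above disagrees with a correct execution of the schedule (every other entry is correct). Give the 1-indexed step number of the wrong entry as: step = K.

Reference trace:
1. LOAD T2 → mem=2 r[T2]=2 [LOAD]
2. LOAD T1 → mem=2 r[T1]=2 [LOAD]
3. LOAD T0 → mem=2 r[T0]=2 [LOAD]
4. CAS T2 → mem=3 r[T2]=2 [OK]
5. CAS T0 → mem=3 r[T0]=2 [RETRY]
6. LOAD T3 → mem=3 r[T3]=3 [LOAD]
7. LOAD T0 → mem=3 r[T0]=3 [LOAD]
8. CAS T3 → mem=4 r[T3]=3 [OK]
9. CAS T0 → mem=4 r[T0]=3 [RETRY]
10. LOAD T0 → mem=4 r[T0]=4 [LOAD]
11. CAS T1 → mem=4 r[T1]=2 [RETRY]
12. CAS T0 → mem=5 r[T0]=4 [OK]
13. LOAD T2 → mem=5 r[T2]=5 [LOAD]
14. CAS T2 → mem=6 r[T2]=5 [OK]
Log disagrees first at step 11.

step = 11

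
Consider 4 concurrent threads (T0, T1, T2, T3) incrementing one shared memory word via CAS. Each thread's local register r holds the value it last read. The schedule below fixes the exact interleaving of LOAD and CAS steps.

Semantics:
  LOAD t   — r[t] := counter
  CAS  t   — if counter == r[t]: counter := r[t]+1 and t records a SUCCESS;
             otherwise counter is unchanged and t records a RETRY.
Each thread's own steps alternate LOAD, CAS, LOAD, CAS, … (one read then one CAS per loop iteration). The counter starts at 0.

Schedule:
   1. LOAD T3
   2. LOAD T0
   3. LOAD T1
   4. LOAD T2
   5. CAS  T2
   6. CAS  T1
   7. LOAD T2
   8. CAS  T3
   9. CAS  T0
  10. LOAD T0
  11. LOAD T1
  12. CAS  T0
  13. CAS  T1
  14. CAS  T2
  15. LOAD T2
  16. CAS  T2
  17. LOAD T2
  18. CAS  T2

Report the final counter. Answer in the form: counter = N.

counter = 4

#1 T3 reads 0
#2 T0 reads 0
#3 T1 reads 0
#4 T2 reads 0
#5 T2 CAS(0→1) writes; counter now 1
#6 T1 CAS(0→1) fails; counter now 1
#7 T2 reads 1
#8 T3 CAS(0→1) fails; counter now 1
#9 T0 CAS(0→1) fails; counter now 1
#10 T0 reads 1
#11 T1 reads 1
#12 T0 CAS(1→2) writes; counter now 2
#13 T1 CAS(1→2) fails; counter now 2
#14 T2 CAS(1→2) fails; counter now 2
#15 T2 reads 2
#16 T2 CAS(2→3) writes; counter now 3
#17 T2 reads 3
#18 T2 CAS(3→4) writes; counter now 4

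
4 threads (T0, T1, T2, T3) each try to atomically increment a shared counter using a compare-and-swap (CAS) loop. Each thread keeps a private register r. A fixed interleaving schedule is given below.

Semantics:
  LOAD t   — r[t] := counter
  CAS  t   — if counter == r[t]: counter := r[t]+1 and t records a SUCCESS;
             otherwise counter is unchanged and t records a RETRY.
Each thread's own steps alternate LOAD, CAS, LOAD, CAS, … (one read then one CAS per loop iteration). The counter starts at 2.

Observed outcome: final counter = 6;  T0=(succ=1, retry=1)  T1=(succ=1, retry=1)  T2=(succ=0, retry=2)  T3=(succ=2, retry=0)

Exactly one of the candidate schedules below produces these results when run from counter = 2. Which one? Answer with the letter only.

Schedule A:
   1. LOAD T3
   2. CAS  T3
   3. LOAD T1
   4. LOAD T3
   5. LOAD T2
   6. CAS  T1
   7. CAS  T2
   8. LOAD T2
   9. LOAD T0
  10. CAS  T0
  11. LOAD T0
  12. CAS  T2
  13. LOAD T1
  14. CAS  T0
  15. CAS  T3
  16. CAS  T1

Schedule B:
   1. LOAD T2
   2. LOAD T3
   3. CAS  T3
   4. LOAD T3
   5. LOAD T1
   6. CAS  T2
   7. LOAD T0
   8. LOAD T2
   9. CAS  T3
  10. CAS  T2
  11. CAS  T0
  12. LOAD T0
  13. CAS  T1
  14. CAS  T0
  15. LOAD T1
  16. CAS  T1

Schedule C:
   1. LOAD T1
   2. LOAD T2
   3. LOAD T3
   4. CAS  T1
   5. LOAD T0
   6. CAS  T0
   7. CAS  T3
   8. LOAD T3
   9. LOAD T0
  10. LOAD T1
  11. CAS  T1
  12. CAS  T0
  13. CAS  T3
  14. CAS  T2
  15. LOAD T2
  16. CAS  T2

Run B:
T2 LOAD — after: cnt=2, r=2 — load
T3 LOAD — after: cnt=2, r=2 — load
T3 CAS — after: cnt=3, r=2 — ok
T3 LOAD — after: cnt=3, r=3 — load
T1 LOAD — after: cnt=3, r=3 — load
T2 CAS — after: cnt=3, r=2 — retry
T0 LOAD — after: cnt=3, r=3 — load
T2 LOAD — after: cnt=3, r=3 — load
T3 CAS — after: cnt=4, r=3 — ok
T2 CAS — after: cnt=4, r=3 — retry
T0 CAS — after: cnt=4, r=3 — retry
T0 LOAD — after: cnt=4, r=4 — load
T1 CAS — after: cnt=4, r=3 — retry
T0 CAS — after: cnt=5, r=4 — ok
T1 LOAD — after: cnt=5, r=5 — load
T1 CAS — after: cnt=6, r=5 — ok

B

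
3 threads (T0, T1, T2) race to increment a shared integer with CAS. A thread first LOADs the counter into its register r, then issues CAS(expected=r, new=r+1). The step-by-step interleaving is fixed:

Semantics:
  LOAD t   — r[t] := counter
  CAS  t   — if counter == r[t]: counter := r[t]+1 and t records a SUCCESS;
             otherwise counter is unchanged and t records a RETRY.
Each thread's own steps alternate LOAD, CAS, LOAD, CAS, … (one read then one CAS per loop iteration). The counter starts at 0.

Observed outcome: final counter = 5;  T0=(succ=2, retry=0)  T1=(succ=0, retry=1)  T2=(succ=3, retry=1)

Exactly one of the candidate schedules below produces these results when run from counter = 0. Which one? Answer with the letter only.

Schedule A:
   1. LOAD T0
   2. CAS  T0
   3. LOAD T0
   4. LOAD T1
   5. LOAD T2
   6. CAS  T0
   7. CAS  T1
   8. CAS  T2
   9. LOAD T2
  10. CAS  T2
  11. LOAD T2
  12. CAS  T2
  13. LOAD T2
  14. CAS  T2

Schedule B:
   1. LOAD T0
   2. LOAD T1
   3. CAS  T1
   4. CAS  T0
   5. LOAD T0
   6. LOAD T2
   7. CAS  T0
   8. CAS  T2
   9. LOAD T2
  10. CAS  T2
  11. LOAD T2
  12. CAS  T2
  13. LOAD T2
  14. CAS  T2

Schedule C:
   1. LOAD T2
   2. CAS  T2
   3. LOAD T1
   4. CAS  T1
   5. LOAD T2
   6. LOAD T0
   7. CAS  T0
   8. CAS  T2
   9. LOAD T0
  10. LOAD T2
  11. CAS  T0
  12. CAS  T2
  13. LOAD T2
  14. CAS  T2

A

Tracing schedule A:
step 1: T0 LOAD ⇒ load; ctr=0 reg=0
step 2: T0 CAS ⇒ ok; ctr=1 reg=0
step 3: T0 LOAD ⇒ load; ctr=1 reg=1
step 4: T1 LOAD ⇒ load; ctr=1 reg=1
step 5: T2 LOAD ⇒ load; ctr=1 reg=1
step 6: T0 CAS ⇒ ok; ctr=2 reg=1
step 7: T1 CAS ⇒ retry; ctr=2 reg=1
step 8: T2 CAS ⇒ retry; ctr=2 reg=1
step 9: T2 LOAD ⇒ load; ctr=2 reg=2
step 10: T2 CAS ⇒ ok; ctr=3 reg=2
step 11: T2 LOAD ⇒ load; ctr=3 reg=3
step 12: T2 CAS ⇒ ok; ctr=4 reg=3
step 13: T2 LOAD ⇒ load; ctr=4 reg=4
step 14: T2 CAS ⇒ ok; ctr=5 reg=4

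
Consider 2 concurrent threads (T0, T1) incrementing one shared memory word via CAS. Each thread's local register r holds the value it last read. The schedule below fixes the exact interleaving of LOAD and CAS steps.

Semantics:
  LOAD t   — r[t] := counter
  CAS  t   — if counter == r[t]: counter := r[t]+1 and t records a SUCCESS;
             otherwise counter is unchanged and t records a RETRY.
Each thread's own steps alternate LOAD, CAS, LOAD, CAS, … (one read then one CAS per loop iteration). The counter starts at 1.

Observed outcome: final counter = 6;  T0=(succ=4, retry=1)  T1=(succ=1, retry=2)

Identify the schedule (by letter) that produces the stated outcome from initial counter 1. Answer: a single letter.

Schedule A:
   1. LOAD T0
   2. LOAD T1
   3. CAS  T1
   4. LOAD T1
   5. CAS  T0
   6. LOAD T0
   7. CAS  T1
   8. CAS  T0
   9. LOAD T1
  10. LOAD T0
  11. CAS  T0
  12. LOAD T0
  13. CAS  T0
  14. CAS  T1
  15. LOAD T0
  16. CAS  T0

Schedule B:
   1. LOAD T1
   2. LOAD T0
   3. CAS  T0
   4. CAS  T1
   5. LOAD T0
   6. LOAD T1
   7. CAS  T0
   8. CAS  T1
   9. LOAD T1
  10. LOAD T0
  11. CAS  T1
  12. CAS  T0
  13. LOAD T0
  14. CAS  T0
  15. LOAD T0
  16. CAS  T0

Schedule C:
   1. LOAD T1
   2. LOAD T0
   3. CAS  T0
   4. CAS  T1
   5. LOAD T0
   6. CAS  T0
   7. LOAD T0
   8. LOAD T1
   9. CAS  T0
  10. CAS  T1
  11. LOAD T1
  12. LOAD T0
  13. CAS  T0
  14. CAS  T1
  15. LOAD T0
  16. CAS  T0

Simulating candidate B:
   1) LOAD T1:  M=1  r_T1=1
   2) LOAD T0:  M=1  r_T0=1
   3) CAS  T0:  M=2  r_T0=1 ✓
   4) CAS  T1:  M=2  r_T1=1 ✗
   5) LOAD T0:  M=2  r_T0=2
   6) LOAD T1:  M=2  r_T1=2
   7) CAS  T0:  M=3  r_T0=2 ✓
   8) CAS  T1:  M=3  r_T1=2 ✗
   9) LOAD T1:  M=3  r_T1=3
  10) LOAD T0:  M=3  r_T0=3
  11) CAS  T1:  M=4  r_T1=3 ✓
  12) CAS  T0:  M=4  r_T0=3 ✗
  13) LOAD T0:  M=4  r_T0=4
  14) CAS  T0:  M=5  r_T0=4 ✓
  15) LOAD T0:  M=5  r_T0=5
  16) CAS  T0:  M=6  r_T0=5 ✓

B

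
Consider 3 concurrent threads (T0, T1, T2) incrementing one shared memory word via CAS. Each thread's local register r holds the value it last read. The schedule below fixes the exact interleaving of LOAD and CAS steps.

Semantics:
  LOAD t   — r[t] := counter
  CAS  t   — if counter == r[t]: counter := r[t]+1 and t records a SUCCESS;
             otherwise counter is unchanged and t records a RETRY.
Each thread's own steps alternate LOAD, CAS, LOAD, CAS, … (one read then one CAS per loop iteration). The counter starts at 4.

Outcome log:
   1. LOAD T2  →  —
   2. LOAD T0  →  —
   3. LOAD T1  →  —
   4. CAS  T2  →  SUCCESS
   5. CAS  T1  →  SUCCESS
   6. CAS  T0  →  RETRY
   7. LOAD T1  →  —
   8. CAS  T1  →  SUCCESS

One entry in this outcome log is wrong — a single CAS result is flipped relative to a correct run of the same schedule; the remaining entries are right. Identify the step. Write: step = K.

step = 5

Reference trace:
1. LOAD T2 → mem=4 r[T2]=4 [LOAD]
2. LOAD T0 → mem=4 r[T0]=4 [LOAD]
3. LOAD T1 → mem=4 r[T1]=4 [LOAD]
4. CAS T2 → mem=5 r[T2]=4 [OK]
5. CAS T1 → mem=5 r[T1]=4 [RETRY]
6. CAS T0 → mem=5 r[T0]=4 [RETRY]
7. LOAD T1 → mem=5 r[T1]=5 [LOAD]
8. CAS T1 → mem=6 r[T1]=5 [OK]
Mismatch at 5.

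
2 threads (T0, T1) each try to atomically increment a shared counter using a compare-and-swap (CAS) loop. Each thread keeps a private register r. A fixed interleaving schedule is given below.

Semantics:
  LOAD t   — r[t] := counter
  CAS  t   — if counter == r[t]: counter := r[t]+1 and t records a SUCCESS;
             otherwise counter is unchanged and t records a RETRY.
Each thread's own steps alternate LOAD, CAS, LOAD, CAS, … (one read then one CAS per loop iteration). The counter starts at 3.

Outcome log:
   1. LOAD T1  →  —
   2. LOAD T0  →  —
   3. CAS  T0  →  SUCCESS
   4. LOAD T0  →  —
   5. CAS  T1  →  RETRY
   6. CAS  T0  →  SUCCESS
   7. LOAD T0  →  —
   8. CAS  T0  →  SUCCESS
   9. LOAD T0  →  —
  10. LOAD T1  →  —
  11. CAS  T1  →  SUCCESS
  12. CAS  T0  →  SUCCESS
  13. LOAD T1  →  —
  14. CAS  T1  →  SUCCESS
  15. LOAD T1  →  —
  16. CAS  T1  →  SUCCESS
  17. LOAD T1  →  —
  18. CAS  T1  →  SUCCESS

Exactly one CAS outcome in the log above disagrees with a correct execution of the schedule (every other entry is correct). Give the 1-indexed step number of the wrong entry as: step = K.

Re-executing:
1. LOAD T1 → mem=3 r[T1]=3 [LOAD]
2. LOAD T0 → mem=3 r[T0]=3 [LOAD]
3. CAS T0 → mem=4 r[T0]=3 [OK]
4. LOAD T0 → mem=4 r[T0]=4 [LOAD]
5. CAS T1 → mem=4 r[T1]=3 [RETRY]
6. CAS T0 → mem=5 r[T0]=4 [OK]
7. LOAD T0 → mem=5 r[T0]=5 [LOAD]
8. CAS T0 → mem=6 r[T0]=5 [OK]
9. LOAD T0 → mem=6 r[T0]=6 [LOAD]
10. LOAD T1 → mem=6 r[T1]=6 [LOAD]
11. CAS T1 → mem=7 r[T1]=6 [OK]
12. CAS T0 → mem=7 r[T0]=6 [RETRY]
13. LOAD T1 → mem=7 r[T1]=7 [LOAD]
14. CAS T1 → mem=8 r[T1]=7 [OK]
15. LOAD T1 → mem=8 r[T1]=8 [LOAD]
16. CAS T1 → mem=9 r[T1]=8 [OK]
17. LOAD T1 → mem=9 r[T1]=9 [LOAD]
18. CAS T1 → mem=10 r[T1]=9 [OK]
Log disagrees first at step 12.

step = 12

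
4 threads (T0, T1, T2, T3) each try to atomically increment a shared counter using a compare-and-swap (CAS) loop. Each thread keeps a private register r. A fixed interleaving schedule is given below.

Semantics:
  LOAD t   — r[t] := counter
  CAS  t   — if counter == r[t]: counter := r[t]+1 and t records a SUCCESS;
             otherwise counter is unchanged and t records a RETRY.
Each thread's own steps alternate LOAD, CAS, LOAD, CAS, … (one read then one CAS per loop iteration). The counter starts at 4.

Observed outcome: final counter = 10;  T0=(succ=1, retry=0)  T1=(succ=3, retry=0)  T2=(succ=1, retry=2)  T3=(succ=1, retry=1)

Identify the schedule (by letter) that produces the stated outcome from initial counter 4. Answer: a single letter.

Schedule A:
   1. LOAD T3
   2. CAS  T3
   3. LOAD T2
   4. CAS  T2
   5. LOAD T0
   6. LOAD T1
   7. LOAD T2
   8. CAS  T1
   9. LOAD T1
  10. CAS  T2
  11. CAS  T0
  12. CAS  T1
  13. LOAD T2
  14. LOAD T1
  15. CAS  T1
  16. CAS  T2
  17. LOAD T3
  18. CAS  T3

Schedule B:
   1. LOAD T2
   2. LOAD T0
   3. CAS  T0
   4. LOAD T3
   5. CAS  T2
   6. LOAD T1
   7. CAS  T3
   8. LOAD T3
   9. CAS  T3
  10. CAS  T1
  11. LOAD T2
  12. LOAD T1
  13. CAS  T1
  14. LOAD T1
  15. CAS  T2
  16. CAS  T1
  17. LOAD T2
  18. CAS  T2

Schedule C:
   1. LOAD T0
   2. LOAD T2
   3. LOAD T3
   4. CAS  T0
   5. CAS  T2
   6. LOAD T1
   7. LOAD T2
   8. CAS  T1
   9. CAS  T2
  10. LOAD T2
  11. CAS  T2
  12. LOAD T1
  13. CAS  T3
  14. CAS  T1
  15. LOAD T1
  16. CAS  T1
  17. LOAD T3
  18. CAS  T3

Run C:
step 1: T0 LOAD ⇒ load; ctr=4 reg=4
step 2: T2 LOAD ⇒ load; ctr=4 reg=4
step 3: T3 LOAD ⇒ load; ctr=4 reg=4
step 4: T0 CAS ⇒ ok; ctr=5 reg=4
step 5: T2 CAS ⇒ retry; ctr=5 reg=4
step 6: T1 LOAD ⇒ load; ctr=5 reg=5
step 7: T2 LOAD ⇒ load; ctr=5 reg=5
step 8: T1 CAS ⇒ ok; ctr=6 reg=5
step 9: T2 CAS ⇒ retry; ctr=6 reg=5
step 10: T2 LOAD ⇒ load; ctr=6 reg=6
step 11: T2 CAS ⇒ ok; ctr=7 reg=6
step 12: T1 LOAD ⇒ load; ctr=7 reg=7
step 13: T3 CAS ⇒ retry; ctr=7 reg=4
step 14: T1 CAS ⇒ ok; ctr=8 reg=7
step 15: T1 LOAD ⇒ load; ctr=8 reg=8
step 16: T1 CAS ⇒ ok; ctr=9 reg=8
step 17: T3 LOAD ⇒ load; ctr=9 reg=9
step 18: T3 CAS ⇒ ok; ctr=10 reg=9

C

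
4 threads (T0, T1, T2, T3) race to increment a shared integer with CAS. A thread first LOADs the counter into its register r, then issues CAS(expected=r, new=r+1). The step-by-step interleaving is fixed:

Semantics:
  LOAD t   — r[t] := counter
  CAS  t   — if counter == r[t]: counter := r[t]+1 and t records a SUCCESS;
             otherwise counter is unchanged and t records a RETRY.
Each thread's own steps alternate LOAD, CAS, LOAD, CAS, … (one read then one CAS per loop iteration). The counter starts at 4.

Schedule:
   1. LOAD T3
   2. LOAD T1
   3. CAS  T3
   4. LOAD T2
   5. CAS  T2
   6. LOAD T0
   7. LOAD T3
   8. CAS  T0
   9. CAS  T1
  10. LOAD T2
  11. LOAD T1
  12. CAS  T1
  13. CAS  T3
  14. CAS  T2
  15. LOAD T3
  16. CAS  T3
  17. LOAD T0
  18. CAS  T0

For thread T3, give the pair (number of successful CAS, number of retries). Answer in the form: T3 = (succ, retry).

#1 T3 reads 4
#2 T1 reads 4
#3 T3 CAS(4→5) writes; counter now 5
#4 T2 reads 5
#5 T2 CAS(5→6) writes; counter now 6
#6 T0 reads 6
#7 T3 reads 6
#8 T0 CAS(6→7) writes; counter now 7
#9 T1 CAS(4→5) fails; counter now 7
#10 T2 reads 7
#11 T1 reads 7
#12 T1 CAS(7→8) writes; counter now 8
#13 T3 CAS(6→7) fails; counter now 8
#14 T2 CAS(7→8) fails; counter now 8
#15 T3 reads 8
#16 T3 CAS(8→9) writes; counter now 9
#17 T0 reads 9
#18 T0 CAS(9→10) writes; counter now 10

T3 = (2, 1)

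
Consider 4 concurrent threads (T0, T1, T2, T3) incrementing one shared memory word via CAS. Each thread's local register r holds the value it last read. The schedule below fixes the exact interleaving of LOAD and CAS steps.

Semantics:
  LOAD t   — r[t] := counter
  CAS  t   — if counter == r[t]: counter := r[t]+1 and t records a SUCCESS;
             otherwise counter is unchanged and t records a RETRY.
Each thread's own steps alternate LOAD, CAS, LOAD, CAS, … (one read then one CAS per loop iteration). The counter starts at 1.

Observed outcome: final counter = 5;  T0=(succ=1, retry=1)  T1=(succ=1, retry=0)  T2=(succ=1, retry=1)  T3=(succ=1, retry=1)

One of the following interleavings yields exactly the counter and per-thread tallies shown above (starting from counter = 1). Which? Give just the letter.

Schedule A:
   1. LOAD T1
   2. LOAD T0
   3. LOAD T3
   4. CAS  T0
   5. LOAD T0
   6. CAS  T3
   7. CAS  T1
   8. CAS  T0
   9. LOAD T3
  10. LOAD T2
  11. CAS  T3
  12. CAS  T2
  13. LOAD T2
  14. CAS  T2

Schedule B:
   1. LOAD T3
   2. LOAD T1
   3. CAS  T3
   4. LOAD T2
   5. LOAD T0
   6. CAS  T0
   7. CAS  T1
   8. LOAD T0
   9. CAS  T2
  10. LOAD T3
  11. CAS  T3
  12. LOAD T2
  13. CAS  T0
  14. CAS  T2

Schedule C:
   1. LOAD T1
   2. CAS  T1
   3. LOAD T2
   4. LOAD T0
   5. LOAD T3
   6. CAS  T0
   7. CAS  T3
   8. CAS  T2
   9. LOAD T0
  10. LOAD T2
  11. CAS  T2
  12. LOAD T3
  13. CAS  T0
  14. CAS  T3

Tracing schedule C:
step 1: T1 LOAD ⇒ load; ctr=1 reg=1
step 2: T1 CAS ⇒ ok; ctr=2 reg=1
step 3: T2 LOAD ⇒ load; ctr=2 reg=2
step 4: T0 LOAD ⇒ load; ctr=2 reg=2
step 5: T3 LOAD ⇒ load; ctr=2 reg=2
step 6: T0 CAS ⇒ ok; ctr=3 reg=2
step 7: T3 CAS ⇒ retry; ctr=3 reg=2
step 8: T2 CAS ⇒ retry; ctr=3 reg=2
step 9: T0 LOAD ⇒ load; ctr=3 reg=3
step 10: T2 LOAD ⇒ load; ctr=3 reg=3
step 11: T2 CAS ⇒ ok; ctr=4 reg=3
step 12: T3 LOAD ⇒ load; ctr=4 reg=4
step 13: T0 CAS ⇒ retry; ctr=4 reg=3
step 14: T3 CAS ⇒ ok; ctr=5 reg=4

C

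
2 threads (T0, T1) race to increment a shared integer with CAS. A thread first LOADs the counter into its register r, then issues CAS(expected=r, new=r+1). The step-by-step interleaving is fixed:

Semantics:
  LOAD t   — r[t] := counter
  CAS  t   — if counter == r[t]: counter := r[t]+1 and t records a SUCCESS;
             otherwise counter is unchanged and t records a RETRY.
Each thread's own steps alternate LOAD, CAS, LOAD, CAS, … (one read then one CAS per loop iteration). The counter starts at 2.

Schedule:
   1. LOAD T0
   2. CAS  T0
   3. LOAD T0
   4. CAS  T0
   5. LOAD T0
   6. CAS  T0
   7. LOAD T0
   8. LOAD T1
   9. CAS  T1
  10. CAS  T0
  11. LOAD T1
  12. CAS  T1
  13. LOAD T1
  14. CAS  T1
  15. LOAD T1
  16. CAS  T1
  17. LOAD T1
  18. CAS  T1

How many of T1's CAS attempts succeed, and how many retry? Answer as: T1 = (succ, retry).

T0 LOAD — after: cnt=2, r=2 — load
T0 CAS — after: cnt=3, r=2 — ok
T0 LOAD — after: cnt=3, r=3 — load
T0 CAS — after: cnt=4, r=3 — ok
T0 LOAD — after: cnt=4, r=4 — load
T0 CAS — after: cnt=5, r=4 — ok
T0 LOAD — after: cnt=5, r=5 — load
T1 LOAD — after: cnt=5, r=5 — load
T1 CAS — after: cnt=6, r=5 — ok
T0 CAS — after: cnt=6, r=5 — retry
T1 LOAD — after: cnt=6, r=6 — load
T1 CAS — after: cnt=7, r=6 — ok
T1 LOAD — after: cnt=7, r=7 — load
T1 CAS — after: cnt=8, r=7 — ok
T1 LOAD — after: cnt=8, r=8 — load
T1 CAS — after: cnt=9, r=8 — ok
T1 LOAD — after: cnt=9, r=9 — load
T1 CAS — after: cnt=10, r=9 — ok

T1 = (5, 0)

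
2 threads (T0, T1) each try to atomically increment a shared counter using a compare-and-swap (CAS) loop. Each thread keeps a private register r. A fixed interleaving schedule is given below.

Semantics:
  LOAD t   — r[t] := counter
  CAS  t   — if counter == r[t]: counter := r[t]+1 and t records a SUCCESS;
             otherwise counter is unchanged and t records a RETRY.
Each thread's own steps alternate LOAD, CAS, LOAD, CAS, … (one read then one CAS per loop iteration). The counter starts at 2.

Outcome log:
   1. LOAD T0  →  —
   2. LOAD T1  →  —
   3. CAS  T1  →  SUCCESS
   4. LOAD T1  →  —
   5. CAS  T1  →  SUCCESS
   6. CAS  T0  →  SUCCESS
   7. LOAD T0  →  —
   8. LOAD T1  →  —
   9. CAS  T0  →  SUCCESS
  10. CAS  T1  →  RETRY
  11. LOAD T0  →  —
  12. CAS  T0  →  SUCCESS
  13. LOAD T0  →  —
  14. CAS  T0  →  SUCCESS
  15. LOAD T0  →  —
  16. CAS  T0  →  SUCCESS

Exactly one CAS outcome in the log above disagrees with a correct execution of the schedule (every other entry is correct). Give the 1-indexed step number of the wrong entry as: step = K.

step = 6

Re-executing:
#1 T0 reads 2
#2 T1 reads 2
#3 T1 CAS(2→3) writes; counter now 3
#4 T1 reads 3
#5 T1 CAS(3→4) writes; counter now 4
#6 T0 CAS(2→3) fails; counter now 4
#7 T0 reads 4
#8 T1 reads 4
#9 T0 CAS(4→5) writes; counter now 5
#10 T1 CAS(4→5) fails; counter now 5
#11 T0 reads 5
#12 T0 CAS(5→6) writes; counter now 6
#13 T0 reads 6
#14 T0 CAS(6→7) writes; counter now 7
#15 T0 reads 7
#16 T0 CAS(7→8) writes; counter now 8
Mismatch at 6.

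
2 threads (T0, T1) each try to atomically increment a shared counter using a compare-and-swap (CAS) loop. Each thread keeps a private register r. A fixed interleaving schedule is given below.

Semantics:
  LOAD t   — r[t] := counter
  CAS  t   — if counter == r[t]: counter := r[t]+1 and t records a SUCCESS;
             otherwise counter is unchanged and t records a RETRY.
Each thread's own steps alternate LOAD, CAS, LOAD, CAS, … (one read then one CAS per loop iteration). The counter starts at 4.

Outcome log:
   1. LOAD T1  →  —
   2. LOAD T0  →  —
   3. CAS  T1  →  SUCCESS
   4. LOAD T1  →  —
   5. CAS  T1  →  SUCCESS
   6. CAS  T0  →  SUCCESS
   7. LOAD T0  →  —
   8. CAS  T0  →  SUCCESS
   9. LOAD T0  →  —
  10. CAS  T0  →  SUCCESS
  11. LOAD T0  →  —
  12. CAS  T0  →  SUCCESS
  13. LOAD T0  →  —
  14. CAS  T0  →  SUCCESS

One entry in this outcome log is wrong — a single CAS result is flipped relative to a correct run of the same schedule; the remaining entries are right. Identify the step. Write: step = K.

step = 6

Reference trace:
step 1: T1 LOAD ⇒ load; ctr=4 reg=4
step 2: T0 LOAD ⇒ load; ctr=4 reg=4
step 3: T1 CAS ⇒ ok; ctr=5 reg=4
step 4: T1 LOAD ⇒ load; ctr=5 reg=5
step 5: T1 CAS ⇒ ok; ctr=6 reg=5
step 6: T0 CAS ⇒ retry; ctr=6 reg=4
step 7: T0 LOAD ⇒ load; ctr=6 reg=6
step 8: T0 CAS ⇒ ok; ctr=7 reg=6
step 9: T0 LOAD ⇒ load; ctr=7 reg=7
step 10: T0 CAS ⇒ ok; ctr=8 reg=7
step 11: T0 LOAD ⇒ load; ctr=8 reg=8
step 12: T0 CAS ⇒ ok; ctr=9 reg=8
step 13: T0 LOAD ⇒ load; ctr=9 reg=9
step 14: T0 CAS ⇒ ok; ctr=10 reg=9
Mismatch at 6.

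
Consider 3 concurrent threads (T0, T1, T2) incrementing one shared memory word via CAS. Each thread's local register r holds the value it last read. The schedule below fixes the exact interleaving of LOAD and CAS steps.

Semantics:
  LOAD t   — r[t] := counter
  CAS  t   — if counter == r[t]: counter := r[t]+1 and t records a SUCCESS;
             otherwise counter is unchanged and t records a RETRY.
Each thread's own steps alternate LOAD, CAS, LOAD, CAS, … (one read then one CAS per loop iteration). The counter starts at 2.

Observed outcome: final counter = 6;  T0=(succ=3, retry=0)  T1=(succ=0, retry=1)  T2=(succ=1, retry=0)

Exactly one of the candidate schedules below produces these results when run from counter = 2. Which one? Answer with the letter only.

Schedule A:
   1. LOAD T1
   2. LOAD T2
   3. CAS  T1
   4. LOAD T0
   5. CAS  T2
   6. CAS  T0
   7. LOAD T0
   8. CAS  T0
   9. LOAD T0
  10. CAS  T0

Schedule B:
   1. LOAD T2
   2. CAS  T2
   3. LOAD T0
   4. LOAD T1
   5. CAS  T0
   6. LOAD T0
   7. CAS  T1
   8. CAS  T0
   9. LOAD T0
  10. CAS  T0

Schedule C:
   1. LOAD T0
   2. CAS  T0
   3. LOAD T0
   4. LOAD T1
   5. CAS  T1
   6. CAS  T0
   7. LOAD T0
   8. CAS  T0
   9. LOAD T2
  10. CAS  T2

B

Simulating candidate B:
1. LOAD T2 → mem=2 r[T2]=2 [LOAD]
2. CAS T2 → mem=3 r[T2]=2 [OK]
3. LOAD T0 → mem=3 r[T0]=3 [LOAD]
4. LOAD T1 → mem=3 r[T1]=3 [LOAD]
5. CAS T0 → mem=4 r[T0]=3 [OK]
6. LOAD T0 → mem=4 r[T0]=4 [LOAD]
7. CAS T1 → mem=4 r[T1]=3 [RETRY]
8. CAS T0 → mem=5 r[T0]=4 [OK]
9. LOAD T0 → mem=5 r[T0]=5 [LOAD]
10. CAS T0 → mem=6 r[T0]=5 [OK]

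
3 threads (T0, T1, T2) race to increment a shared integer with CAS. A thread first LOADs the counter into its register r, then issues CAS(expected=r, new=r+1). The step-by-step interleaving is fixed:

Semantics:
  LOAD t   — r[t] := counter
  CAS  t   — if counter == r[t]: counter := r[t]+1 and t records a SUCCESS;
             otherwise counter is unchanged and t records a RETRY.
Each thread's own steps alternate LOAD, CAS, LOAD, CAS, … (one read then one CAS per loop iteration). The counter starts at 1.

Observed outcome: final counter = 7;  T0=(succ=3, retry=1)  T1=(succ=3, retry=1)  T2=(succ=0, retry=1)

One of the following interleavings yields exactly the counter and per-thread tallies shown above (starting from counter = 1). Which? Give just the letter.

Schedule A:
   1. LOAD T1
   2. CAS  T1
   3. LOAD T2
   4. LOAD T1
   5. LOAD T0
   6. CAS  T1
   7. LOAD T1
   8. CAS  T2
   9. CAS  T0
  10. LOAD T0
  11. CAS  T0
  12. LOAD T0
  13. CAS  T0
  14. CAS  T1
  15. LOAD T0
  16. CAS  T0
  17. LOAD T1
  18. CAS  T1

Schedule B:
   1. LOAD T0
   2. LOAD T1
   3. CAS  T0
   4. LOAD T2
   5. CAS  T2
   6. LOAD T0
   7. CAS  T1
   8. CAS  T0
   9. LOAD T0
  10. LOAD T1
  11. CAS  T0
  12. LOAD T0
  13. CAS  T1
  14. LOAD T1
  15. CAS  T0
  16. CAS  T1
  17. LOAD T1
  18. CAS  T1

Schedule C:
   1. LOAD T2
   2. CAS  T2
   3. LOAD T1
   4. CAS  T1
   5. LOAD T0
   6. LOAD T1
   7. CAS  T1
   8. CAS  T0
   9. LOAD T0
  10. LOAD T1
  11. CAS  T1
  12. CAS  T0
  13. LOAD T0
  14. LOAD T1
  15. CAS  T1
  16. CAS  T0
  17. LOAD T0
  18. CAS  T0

A

Run A:
T1 LOAD — after: cnt=1, r=1 — load
T1 CAS — after: cnt=2, r=1 — ok
T2 LOAD — after: cnt=2, r=2 — load
T1 LOAD — after: cnt=2, r=2 — load
T0 LOAD — after: cnt=2, r=2 — load
T1 CAS — after: cnt=3, r=2 — ok
T1 LOAD — after: cnt=3, r=3 — load
T2 CAS — after: cnt=3, r=2 — retry
T0 CAS — after: cnt=3, r=2 — retry
T0 LOAD — after: cnt=3, r=3 — load
T0 CAS — after: cnt=4, r=3 — ok
T0 LOAD — after: cnt=4, r=4 — load
T0 CAS — after: cnt=5, r=4 — ok
T1 CAS — after: cnt=5, r=3 — retry
T0 LOAD — after: cnt=5, r=5 — load
T0 CAS — after: cnt=6, r=5 — ok
T1 LOAD — after: cnt=6, r=6 — load
T1 CAS — after: cnt=7, r=6 — ok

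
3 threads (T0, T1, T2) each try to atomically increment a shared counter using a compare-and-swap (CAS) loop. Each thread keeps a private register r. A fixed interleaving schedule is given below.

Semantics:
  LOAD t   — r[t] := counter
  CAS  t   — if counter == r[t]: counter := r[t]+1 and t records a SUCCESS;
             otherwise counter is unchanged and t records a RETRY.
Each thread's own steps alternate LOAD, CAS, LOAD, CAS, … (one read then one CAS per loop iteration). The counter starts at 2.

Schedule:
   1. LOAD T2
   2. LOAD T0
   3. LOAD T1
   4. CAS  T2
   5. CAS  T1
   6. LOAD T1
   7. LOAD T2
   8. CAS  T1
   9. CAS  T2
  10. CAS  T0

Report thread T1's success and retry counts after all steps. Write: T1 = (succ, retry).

T1 = (1, 1)

[1] T2.load  rd  (counter 2, T2.r 2)
[2] T0.load  rd  (counter 2, T0.r 2)
[3] T1.load  rd  (counter 2, T1.r 2)
[4] T2.cas  hit  (counter 3, T2.r 2)
[5] T1.cas  miss  (counter 3, T1.r 2)
[6] T1.load  rd  (counter 3, T1.r 3)
[7] T2.load  rd  (counter 3, T2.r 3)
[8] T1.cas  hit  (counter 4, T1.r 3)
[9] T2.cas  miss  (counter 4, T2.r 3)
[10] T0.cas  miss  (counter 4, T0.r 2)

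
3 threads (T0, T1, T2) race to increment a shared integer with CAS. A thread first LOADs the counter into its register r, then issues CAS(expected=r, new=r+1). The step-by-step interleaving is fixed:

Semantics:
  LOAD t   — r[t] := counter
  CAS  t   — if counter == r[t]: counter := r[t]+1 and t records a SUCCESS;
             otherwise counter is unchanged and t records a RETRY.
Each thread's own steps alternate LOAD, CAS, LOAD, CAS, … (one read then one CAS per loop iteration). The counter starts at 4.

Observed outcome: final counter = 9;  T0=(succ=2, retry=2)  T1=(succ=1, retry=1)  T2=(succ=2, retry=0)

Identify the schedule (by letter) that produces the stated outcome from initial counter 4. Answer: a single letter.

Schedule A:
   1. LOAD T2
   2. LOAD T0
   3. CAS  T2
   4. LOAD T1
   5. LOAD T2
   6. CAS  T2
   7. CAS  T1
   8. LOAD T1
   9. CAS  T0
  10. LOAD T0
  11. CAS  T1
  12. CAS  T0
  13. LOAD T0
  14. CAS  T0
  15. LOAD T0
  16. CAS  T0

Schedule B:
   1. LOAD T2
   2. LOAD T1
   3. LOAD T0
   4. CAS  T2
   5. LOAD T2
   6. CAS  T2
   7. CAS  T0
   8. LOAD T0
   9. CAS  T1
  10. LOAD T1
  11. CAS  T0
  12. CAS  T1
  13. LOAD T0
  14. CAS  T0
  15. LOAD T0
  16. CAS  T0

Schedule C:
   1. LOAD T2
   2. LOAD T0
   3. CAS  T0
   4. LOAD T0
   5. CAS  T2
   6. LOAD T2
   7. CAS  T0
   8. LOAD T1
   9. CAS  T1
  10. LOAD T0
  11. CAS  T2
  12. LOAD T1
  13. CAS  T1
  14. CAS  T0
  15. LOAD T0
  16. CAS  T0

A

Simulating candidate A:
step 1: T2 LOAD ⇒ load; ctr=4 reg=4
step 2: T0 LOAD ⇒ load; ctr=4 reg=4
step 3: T2 CAS ⇒ ok; ctr=5 reg=4
step 4: T1 LOAD ⇒ load; ctr=5 reg=5
step 5: T2 LOAD ⇒ load; ctr=5 reg=5
step 6: T2 CAS ⇒ ok; ctr=6 reg=5
step 7: T1 CAS ⇒ retry; ctr=6 reg=5
step 8: T1 LOAD ⇒ load; ctr=6 reg=6
step 9: T0 CAS ⇒ retry; ctr=6 reg=4
step 10: T0 LOAD ⇒ load; ctr=6 reg=6
step 11: T1 CAS ⇒ ok; ctr=7 reg=6
step 12: T0 CAS ⇒ retry; ctr=7 reg=6
step 13: T0 LOAD ⇒ load; ctr=7 reg=7
step 14: T0 CAS ⇒ ok; ctr=8 reg=7
step 15: T0 LOAD ⇒ load; ctr=8 reg=8
step 16: T0 CAS ⇒ ok; ctr=9 reg=8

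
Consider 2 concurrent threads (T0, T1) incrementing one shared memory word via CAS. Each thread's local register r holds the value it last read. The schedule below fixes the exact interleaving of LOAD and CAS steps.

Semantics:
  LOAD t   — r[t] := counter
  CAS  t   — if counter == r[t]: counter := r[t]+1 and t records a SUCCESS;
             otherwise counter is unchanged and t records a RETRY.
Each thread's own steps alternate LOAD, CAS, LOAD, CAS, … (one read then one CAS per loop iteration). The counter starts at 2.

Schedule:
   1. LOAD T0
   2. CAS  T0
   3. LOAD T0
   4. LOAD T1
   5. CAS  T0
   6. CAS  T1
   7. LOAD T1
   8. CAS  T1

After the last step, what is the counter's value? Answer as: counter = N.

   1) LOAD T0:  M=2  r_T0=2
   2) CAS  T0:  M=3  r_T0=2 ✓
   3) LOAD T0:  M=3  r_T0=3
   4) LOAD T1:  M=3  r_T1=3
   5) CAS  T0:  M=4  r_T0=3 ✓
   6) CAS  T1:  M=4  r_T1=3 ✗
   7) LOAD T1:  M=4  r_T1=4
   8) CAS  T1:  M=5  r_T1=4 ✓

counter = 5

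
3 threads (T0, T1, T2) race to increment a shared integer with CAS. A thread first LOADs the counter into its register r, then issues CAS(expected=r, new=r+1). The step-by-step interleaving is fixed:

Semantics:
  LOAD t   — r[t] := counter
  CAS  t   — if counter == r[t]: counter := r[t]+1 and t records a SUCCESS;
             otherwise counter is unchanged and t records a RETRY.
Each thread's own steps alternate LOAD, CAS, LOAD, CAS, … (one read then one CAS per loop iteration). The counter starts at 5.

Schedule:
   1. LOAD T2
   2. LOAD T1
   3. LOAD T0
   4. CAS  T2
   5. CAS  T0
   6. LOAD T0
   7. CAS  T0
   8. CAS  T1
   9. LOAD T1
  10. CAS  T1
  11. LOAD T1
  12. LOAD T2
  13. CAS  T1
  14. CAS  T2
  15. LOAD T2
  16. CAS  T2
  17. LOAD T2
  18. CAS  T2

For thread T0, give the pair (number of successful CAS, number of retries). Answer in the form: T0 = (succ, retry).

[1] T2.load  rd  (counter 5, T2.r 5)
[2] T1.load  rd  (counter 5, T1.r 5)
[3] T0.load  rd  (counter 5, T0.r 5)
[4] T2.cas  hit  (counter 6, T2.r 5)
[5] T0.cas  miss  (counter 6, T0.r 5)
[6] T0.load  rd  (counter 6, T0.r 6)
[7] T0.cas  hit  (counter 7, T0.r 6)
[8] T1.cas  miss  (counter 7, T1.r 5)
[9] T1.load  rd  (counter 7, T1.r 7)
[10] T1.cas  hit  (counter 8, T1.r 7)
[11] T1.load  rd  (counter 8, T1.r 8)
[12] T2.load  rd  (counter 8, T2.r 8)
[13] T1.cas  hit  (counter 9, T1.r 8)
[14] T2.cas  miss  (counter 9, T2.r 8)
[15] T2.load  rd  (counter 9, T2.r 9)
[16] T2.cas  hit  (counter 10, T2.r 9)
[17] T2.load  rd  (counter 10, T2.r 10)
[18] T2.cas  hit  (counter 11, T2.r 10)

T0 = (1, 1)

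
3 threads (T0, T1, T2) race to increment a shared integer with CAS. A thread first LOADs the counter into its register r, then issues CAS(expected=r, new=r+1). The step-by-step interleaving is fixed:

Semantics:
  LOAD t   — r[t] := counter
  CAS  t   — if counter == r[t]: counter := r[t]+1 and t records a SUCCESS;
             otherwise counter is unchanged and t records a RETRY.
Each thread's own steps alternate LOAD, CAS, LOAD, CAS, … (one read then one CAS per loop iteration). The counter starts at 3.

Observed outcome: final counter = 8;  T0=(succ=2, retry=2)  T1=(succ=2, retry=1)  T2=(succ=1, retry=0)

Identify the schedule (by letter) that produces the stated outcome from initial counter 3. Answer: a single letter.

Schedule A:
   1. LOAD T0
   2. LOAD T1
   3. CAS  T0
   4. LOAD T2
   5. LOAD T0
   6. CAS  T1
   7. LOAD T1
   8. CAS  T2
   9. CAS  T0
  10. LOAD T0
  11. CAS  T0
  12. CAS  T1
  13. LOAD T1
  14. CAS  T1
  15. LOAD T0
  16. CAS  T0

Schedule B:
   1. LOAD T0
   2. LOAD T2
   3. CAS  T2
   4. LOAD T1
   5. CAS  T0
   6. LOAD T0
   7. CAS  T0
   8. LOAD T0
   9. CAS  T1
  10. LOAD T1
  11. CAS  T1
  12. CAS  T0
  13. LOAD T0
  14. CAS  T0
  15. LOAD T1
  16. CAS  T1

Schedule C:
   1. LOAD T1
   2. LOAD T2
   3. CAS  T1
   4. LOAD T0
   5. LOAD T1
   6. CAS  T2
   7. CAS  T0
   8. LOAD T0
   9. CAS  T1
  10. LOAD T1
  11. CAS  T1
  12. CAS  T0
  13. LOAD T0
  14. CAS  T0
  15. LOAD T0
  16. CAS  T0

B

Simulating candidate B:
T0 LOAD — after: cnt=3, r=3 — load
T2 LOAD — after: cnt=3, r=3 — load
T2 CAS — after: cnt=4, r=3 — ok
T1 LOAD — after: cnt=4, r=4 — load
T0 CAS — after: cnt=4, r=3 — retry
T0 LOAD — after: cnt=4, r=4 — load
T0 CAS — after: cnt=5, r=4 — ok
T0 LOAD — after: cnt=5, r=5 — load
T1 CAS — after: cnt=5, r=4 — retry
T1 LOAD — after: cnt=5, r=5 — load
T1 CAS — after: cnt=6, r=5 — ok
T0 CAS — after: cnt=6, r=5 — retry
T0 LOAD — after: cnt=6, r=6 — load
T0 CAS — after: cnt=7, r=6 — ok
T1 LOAD — after: cnt=7, r=7 — load
T1 CAS — after: cnt=8, r=7 — ok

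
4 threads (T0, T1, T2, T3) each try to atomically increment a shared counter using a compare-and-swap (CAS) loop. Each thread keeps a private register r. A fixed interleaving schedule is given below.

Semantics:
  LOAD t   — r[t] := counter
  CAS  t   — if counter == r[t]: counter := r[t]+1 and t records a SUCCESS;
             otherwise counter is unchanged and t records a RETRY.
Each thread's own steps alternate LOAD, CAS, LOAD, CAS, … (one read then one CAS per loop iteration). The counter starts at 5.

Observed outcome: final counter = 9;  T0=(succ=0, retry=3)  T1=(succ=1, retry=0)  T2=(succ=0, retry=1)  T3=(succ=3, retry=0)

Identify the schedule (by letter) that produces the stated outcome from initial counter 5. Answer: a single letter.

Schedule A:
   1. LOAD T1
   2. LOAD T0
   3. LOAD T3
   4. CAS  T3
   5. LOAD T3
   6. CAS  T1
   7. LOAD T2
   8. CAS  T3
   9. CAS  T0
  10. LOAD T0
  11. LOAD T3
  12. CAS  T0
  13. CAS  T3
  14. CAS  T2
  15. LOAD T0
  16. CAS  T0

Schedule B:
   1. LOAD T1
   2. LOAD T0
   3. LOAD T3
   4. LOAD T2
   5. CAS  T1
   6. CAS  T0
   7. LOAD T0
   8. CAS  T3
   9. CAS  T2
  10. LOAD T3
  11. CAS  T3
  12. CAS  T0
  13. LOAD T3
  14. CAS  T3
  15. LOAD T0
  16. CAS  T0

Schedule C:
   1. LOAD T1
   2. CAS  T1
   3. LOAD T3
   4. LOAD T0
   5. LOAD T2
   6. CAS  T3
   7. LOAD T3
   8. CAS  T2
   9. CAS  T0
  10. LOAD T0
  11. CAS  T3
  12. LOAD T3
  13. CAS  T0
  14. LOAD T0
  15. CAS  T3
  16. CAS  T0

Run C:
[1] T1.load  rd  (counter 5, T1.r 5)
[2] T1.cas  hit  (counter 6, T1.r 5)
[3] T3.load  rd  (counter 6, T3.r 6)
[4] T0.load  rd  (counter 6, T0.r 6)
[5] T2.load  rd  (counter 6, T2.r 6)
[6] T3.cas  hit  (counter 7, T3.r 6)
[7] T3.load  rd  (counter 7, T3.r 7)
[8] T2.cas  miss  (counter 7, T2.r 6)
[9] T0.cas  miss  (counter 7, T0.r 6)
[10] T0.load  rd  (counter 7, T0.r 7)
[11] T3.cas  hit  (counter 8, T3.r 7)
[12] T3.load  rd  (counter 8, T3.r 8)
[13] T0.cas  miss  (counter 8, T0.r 7)
[14] T0.load  rd  (counter 8, T0.r 8)
[15] T3.cas  hit  (counter 9, T3.r 8)
[16] T0.cas  miss  (counter 9, T0.r 8)

C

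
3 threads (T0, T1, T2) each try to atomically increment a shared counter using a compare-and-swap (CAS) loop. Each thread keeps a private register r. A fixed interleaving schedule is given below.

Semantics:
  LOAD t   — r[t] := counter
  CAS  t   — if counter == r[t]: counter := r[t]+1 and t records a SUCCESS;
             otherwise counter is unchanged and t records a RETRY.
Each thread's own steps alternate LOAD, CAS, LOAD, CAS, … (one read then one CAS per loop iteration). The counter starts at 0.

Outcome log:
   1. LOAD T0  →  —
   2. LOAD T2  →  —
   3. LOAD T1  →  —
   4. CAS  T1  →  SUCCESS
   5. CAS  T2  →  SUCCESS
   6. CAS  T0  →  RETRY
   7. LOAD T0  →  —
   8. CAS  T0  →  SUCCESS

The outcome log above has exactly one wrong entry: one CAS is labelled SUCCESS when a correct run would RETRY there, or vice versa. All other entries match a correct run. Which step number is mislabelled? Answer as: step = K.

Re-executing:
[1] T0.load  rd  (counter 0, T0.r 0)
[2] T2.load  rd  (counter 0, T2.r 0)
[3] T1.load  rd  (counter 0, T1.r 0)
[4] T1.cas  hit  (counter 1, T1.r 0)
[5] T2.cas  miss  (counter 1, T2.r 0)
[6] T0.cas  miss  (counter 1, T0.r 0)
[7] T0.load  rd  (counter 1, T0.r 1)
[8] T0.cas  hit  (counter 2, T0.r 1)
Log disagrees first at step 5.

step = 5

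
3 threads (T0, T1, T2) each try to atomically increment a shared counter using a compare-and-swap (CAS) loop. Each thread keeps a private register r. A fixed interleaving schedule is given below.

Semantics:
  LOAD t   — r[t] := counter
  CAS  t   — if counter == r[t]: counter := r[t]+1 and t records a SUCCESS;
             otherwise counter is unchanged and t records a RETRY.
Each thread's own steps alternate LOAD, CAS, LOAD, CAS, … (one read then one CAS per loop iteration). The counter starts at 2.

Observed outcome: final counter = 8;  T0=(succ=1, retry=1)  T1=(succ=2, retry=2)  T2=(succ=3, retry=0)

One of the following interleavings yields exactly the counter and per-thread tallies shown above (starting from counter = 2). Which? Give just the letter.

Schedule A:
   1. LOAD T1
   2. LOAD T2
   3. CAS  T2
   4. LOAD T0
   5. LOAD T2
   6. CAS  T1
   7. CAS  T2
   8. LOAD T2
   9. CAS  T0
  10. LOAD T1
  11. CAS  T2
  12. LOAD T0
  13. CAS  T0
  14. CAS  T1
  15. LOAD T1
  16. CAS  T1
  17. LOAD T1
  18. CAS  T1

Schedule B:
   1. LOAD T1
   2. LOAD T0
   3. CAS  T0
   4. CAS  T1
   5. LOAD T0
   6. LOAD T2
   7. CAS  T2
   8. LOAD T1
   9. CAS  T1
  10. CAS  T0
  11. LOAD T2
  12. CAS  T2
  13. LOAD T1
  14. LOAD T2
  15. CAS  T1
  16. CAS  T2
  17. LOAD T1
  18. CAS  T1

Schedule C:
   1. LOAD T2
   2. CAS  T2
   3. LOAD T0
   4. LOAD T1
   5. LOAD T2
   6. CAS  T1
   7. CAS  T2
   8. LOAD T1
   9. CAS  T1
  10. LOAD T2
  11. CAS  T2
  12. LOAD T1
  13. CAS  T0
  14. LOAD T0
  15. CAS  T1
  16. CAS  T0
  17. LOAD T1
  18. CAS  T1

Run A:
step 1: T1 LOAD ⇒ load; ctr=2 reg=2
step 2: T2 LOAD ⇒ load; ctr=2 reg=2
step 3: T2 CAS ⇒ ok; ctr=3 reg=2
step 4: T0 LOAD ⇒ load; ctr=3 reg=3
step 5: T2 LOAD ⇒ load; ctr=3 reg=3
step 6: T1 CAS ⇒ retry; ctr=3 reg=2
step 7: T2 CAS ⇒ ok; ctr=4 reg=3
step 8: T2 LOAD ⇒ load; ctr=4 reg=4
step 9: T0 CAS ⇒ retry; ctr=4 reg=3
step 10: T1 LOAD ⇒ load; ctr=4 reg=4
step 11: T2 CAS ⇒ ok; ctr=5 reg=4
step 12: T0 LOAD ⇒ load; ctr=5 reg=5
step 13: T0 CAS ⇒ ok; ctr=6 reg=5
step 14: T1 CAS ⇒ retry; ctr=6 reg=4
step 15: T1 LOAD ⇒ load; ctr=6 reg=6
step 16: T1 CAS ⇒ ok; ctr=7 reg=6
step 17: T1 LOAD ⇒ load; ctr=7 reg=7
step 18: T1 CAS ⇒ ok; ctr=8 reg=7

A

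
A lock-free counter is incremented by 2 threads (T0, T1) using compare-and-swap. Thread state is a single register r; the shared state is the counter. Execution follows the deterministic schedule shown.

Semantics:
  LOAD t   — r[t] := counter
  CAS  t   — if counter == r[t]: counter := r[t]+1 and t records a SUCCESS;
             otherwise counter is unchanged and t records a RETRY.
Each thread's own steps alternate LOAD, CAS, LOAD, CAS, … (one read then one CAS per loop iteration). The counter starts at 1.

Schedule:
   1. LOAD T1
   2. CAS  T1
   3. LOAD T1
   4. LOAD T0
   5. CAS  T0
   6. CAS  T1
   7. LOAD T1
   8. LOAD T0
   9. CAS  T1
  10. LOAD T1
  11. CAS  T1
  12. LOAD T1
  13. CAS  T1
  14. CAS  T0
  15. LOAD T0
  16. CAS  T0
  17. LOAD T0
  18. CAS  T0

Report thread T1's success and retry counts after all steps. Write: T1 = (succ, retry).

T1 = (4, 1)

   1) LOAD T1:  M=1  r_T1=1
   2) CAS  T1:  M=2  r_T1=1 ✓
   3) LOAD T1:  M=2  r_T1=2
   4) LOAD T0:  M=2  r_T0=2
   5) CAS  T0:  M=3  r_T0=2 ✓
   6) CAS  T1:  M=3  r_T1=2 ✗
   7) LOAD T1:  M=3  r_T1=3
   8) LOAD T0:  M=3  r_T0=3
   9) CAS  T1:  M=4  r_T1=3 ✓
  10) LOAD T1:  M=4  r_T1=4
  11) CAS  T1:  M=5  r_T1=4 ✓
  12) LOAD T1:  M=5  r_T1=5
  13) CAS  T1:  M=6  r_T1=5 ✓
  14) CAS  T0:  M=6  r_T0=3 ✗
  15) LOAD T0:  M=6  r_T0=6
  16) CAS  T0:  M=7  r_T0=6 ✓
  17) LOAD T0:  M=7  r_T0=7
  18) CAS  T0:  M=8  r_T0=7 ✓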